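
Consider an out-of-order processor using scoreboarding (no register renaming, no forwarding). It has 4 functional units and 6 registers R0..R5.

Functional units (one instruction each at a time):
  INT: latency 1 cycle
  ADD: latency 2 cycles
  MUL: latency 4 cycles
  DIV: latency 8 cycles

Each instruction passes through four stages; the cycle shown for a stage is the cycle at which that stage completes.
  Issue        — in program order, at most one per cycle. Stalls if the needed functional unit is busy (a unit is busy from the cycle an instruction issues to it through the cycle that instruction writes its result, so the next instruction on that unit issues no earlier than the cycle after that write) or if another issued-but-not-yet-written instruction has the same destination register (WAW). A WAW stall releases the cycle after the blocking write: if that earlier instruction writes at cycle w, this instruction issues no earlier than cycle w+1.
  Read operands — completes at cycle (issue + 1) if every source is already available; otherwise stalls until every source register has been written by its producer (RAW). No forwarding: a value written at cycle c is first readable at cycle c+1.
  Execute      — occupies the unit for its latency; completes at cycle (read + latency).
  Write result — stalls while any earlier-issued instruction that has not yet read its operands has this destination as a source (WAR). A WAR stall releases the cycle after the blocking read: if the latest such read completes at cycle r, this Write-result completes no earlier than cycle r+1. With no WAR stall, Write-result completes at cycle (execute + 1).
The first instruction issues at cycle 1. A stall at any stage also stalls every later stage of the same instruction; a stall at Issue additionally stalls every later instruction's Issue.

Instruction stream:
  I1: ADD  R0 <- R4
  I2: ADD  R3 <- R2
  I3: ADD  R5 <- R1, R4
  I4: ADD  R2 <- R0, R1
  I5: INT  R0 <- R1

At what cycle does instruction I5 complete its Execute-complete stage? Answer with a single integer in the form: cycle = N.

[I1] 1/2/4/5
[I2] 6/7/9/10  (struct: ADD busy until I1 writes@5)
[I3] 11/12/14/15  (struct: ADD busy until I2 writes@10)
[I4] 16/17/19/20  (struct: ADD busy until I3 writes@15)
[I5] 17/18/19/20

cycle = 19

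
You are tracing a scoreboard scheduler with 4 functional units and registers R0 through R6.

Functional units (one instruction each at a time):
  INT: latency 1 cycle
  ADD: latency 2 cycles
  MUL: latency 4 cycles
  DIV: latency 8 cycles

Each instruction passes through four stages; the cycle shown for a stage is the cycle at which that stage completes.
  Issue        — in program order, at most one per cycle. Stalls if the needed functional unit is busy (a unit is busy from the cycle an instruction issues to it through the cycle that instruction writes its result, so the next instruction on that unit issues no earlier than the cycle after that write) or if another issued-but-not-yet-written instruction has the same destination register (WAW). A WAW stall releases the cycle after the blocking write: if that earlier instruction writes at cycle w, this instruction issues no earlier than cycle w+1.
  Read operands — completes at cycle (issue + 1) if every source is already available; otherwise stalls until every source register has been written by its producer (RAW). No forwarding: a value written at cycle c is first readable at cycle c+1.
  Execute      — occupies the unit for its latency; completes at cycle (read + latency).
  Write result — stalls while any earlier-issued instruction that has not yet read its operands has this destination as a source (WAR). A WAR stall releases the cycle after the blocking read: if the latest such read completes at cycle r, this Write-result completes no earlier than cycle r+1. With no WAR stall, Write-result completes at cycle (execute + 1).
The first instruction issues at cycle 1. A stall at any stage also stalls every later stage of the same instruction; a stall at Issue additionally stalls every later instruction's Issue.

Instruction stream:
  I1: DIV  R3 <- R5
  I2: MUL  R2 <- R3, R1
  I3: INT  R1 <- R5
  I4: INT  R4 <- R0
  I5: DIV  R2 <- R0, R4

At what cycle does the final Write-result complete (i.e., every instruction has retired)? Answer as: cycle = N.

t=1  I1 dispatched to DIV
t=2  I1 operands ready · I2 dispatched to MUL
t=3  I3 dispatched to INT
t=4  I3 operands ready
t=5  I3 complete
t=10  I1 complete
t=11  R3←I1
t=12  I2 operands ready
t=13  R1←I3
t=14  I4 dispatched to INT
t=15  I4 operands ready
t=16  I2 complete · I4 complete
t=17  R2←I2 · R4←I4
t=18  I5 dispatched to DIV
t=19  I5 operands ready
t=27  I5 complete
t=28  R2←I5

cycle = 28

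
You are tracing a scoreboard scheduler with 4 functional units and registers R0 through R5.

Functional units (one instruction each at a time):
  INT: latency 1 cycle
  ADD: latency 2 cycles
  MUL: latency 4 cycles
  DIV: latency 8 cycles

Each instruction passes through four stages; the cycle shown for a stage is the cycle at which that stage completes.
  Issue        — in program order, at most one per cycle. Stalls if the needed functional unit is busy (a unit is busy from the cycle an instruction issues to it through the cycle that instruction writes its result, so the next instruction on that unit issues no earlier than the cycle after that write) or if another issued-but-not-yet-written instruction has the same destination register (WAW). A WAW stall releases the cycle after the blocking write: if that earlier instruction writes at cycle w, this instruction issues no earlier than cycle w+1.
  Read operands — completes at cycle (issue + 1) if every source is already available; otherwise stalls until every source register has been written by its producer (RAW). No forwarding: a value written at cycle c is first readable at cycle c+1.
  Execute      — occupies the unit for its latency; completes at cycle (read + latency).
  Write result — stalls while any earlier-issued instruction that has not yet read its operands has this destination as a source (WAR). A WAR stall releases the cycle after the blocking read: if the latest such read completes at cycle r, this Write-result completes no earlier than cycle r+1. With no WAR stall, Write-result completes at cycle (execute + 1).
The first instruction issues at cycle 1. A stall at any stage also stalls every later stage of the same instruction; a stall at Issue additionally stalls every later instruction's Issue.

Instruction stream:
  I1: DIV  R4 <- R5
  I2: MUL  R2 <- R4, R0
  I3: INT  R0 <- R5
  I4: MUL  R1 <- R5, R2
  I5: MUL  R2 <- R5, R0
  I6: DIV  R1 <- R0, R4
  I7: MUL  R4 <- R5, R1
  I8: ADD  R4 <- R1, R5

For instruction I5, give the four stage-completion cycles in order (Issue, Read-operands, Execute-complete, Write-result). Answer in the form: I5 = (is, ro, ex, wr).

I1: IS=1 RO=2 EX=10 WR=11
I2: IS=2 RO=12 EX=16 WR=17  [RAW R4: wait I1 write@11]
I3: IS=3 RO=4 EX=5 WR=13  [WAR R0: wait I2 read@12]
I4: IS=18 RO=19 EX=23 WR=24  [struct: MUL busy until I2 writes@17]
I5: IS=25 RO=26 EX=30 WR=31  [struct: MUL busy until I4 writes@24]
I6: IS=26 RO=27 EX=35 WR=36
I7: IS=32 RO=37 EX=41 WR=42  [struct: MUL busy until I5 writes@31; RAW R1: wait I6 write@36]
I8: IS=43 RO=44 EX=46 WR=47  [WAW R4: wait I7 write@42]

I5 = (25, 26, 30, 31)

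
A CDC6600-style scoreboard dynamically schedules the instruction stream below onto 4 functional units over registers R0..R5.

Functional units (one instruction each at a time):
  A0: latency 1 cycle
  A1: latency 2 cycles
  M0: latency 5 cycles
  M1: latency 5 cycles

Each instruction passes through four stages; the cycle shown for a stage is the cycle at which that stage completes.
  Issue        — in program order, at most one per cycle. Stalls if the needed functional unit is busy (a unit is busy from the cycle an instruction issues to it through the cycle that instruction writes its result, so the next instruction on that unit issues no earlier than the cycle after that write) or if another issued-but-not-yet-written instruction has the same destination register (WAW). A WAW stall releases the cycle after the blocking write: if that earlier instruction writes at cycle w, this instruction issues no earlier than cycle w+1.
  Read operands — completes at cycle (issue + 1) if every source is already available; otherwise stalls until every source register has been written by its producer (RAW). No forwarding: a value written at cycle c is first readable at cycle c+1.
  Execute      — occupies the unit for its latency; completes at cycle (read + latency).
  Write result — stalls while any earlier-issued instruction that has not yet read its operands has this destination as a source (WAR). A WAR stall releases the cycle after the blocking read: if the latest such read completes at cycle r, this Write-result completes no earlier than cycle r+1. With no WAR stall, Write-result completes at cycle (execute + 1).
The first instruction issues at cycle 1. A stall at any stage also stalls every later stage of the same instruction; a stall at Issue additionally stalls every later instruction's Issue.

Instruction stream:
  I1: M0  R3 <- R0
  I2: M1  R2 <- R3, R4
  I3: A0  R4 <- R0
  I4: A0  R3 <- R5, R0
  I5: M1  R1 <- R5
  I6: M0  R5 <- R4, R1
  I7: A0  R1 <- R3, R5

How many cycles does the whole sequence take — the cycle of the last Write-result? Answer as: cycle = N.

cycle = 33

I1  is:1  ro:2  ex:7  wr:8
I2  is:2  ro:9  ex:14  wr:15  — RAW R3: wait I1 write@8
I3  is:3  ro:4  ex:5  wr:10  — WAR R4: wait I2 read@9
I4  is:11  ro:12  ex:13  wr:14  — struct: A0 busy until I3 writes@10
I5  is:16  ro:17  ex:22  wr:23  — struct: M1 busy until I2 writes@15
I6  is:17  ro:24  ex:29  wr:30  — RAW R1: wait I5 write@23
I7  is:24  ro:31  ex:32  wr:33  — WAW R1: wait I5 write@23, RAW R5: wait I6 write@30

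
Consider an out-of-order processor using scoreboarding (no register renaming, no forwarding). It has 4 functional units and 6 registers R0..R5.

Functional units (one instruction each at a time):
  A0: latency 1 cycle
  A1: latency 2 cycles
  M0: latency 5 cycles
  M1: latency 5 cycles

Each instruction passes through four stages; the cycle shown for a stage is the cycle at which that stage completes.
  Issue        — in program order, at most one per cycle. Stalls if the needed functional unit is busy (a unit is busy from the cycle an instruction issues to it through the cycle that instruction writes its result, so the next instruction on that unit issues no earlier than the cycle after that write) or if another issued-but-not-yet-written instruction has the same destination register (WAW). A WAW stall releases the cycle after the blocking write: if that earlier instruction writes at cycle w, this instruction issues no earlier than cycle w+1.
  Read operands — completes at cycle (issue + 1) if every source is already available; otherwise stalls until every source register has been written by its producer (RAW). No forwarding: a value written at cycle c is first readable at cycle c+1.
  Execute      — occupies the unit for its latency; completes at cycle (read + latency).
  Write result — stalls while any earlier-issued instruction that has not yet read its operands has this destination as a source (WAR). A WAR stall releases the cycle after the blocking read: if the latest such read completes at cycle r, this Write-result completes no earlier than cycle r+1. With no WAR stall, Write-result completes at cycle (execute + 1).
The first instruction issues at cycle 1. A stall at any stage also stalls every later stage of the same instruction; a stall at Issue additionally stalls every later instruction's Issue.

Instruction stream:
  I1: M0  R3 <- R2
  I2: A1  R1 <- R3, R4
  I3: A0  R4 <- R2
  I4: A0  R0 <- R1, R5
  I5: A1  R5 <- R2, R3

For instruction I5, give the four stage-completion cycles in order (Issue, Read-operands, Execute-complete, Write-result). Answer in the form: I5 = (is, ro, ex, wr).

cycle 1: I1 dispatched to M0
cycle 2: I1 operands ready; I2 dispatched to A1
cycle 3: I3 dispatched to A0
cycle 4: I3 operands ready
cycle 5: I3 complete
cycle 7: I1 complete
cycle 8: R3←I1
cycle 9: I2 operands ready
cycle 10: R4←I3
cycle 11: I2 complete; I4 dispatched to A0
cycle 12: R1←I2
cycle 13: I4 operands ready; I5 dispatched to A1
cycle 14: I4 complete; I5 operands ready
cycle 15: R0←I4
cycle 16: I5 complete
cycle 17: R5←I5

I5 = (13, 14, 16, 17)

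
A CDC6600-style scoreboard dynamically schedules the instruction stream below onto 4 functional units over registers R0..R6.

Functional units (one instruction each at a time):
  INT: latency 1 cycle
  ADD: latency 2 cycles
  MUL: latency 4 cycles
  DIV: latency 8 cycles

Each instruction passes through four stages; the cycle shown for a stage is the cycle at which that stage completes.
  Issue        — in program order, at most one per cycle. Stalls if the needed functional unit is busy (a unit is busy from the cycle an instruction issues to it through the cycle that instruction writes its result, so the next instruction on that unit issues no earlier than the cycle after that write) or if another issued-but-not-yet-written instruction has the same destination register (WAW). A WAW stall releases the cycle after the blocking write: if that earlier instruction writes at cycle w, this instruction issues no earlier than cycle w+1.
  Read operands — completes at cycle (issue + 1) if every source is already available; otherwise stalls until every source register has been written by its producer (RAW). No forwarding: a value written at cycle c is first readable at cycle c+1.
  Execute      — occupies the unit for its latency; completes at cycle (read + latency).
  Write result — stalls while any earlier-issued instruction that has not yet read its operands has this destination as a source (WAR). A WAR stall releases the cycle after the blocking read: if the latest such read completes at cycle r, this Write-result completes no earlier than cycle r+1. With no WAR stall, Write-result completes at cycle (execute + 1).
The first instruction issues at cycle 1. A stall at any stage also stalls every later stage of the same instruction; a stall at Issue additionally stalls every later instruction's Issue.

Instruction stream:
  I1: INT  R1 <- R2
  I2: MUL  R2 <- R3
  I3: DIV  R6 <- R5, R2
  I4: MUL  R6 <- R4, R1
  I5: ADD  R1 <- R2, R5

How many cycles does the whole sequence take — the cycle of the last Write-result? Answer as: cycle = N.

cycle 1: I1 issues→INT
cycle 2: I1 reads | I2 issues→MUL
cycle 3: I1 exec-done | I2 reads | I3 issues→DIV
cycle 4: I1 writes R1
cycle 7: I2 exec-done
cycle 8: I2 writes R2
cycle 9: I3 reads
cycle 17: I3 exec-done
cycle 18: I3 writes R6
cycle 19: I4 issues→MUL
cycle 20: I4 reads | I5 issues→ADD
cycle 21: I5 reads
cycle 23: I5 exec-done
cycle 24: I4 exec-done | I5 writes R1
cycle 25: I4 writes R6

cycle = 25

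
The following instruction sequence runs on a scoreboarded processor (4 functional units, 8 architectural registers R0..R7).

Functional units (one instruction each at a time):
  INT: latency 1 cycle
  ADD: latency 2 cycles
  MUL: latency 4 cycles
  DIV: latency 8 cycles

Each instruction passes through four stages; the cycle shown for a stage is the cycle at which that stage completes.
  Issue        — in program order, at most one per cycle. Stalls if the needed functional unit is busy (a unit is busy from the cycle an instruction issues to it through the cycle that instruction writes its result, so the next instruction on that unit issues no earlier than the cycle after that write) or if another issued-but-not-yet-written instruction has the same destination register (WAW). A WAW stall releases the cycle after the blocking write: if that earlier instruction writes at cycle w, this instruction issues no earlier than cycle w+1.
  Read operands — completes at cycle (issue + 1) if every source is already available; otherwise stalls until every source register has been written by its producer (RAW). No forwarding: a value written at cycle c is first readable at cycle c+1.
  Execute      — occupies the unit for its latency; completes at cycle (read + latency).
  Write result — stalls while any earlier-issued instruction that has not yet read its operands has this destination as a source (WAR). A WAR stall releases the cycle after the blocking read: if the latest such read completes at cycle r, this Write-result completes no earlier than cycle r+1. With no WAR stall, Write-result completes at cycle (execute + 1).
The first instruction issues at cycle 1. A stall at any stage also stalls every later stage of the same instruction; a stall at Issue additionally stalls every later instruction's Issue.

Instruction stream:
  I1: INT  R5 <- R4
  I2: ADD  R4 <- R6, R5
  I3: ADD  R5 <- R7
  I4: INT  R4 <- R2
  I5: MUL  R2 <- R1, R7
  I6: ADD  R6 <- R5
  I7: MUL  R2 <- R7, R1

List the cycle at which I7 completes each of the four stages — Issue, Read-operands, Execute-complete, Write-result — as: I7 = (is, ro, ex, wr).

I7 = (18, 19, 23, 24)

I1 -> (1, 2, 3, 4)
I2 -> (2, 5, 7, 8)  // RAW R5: wait I1 write@4
I3 -> (9, 10, 12, 13)  // struct: ADD busy until I2 writes@8
I4 -> (10, 11, 12, 13)
I5 -> (11, 12, 16, 17)
I6 -> (14, 15, 17, 18)  // struct: ADD busy until I3 writes@13
I7 -> (18, 19, 23, 24)  // struct: MUL busy until I5 writes@17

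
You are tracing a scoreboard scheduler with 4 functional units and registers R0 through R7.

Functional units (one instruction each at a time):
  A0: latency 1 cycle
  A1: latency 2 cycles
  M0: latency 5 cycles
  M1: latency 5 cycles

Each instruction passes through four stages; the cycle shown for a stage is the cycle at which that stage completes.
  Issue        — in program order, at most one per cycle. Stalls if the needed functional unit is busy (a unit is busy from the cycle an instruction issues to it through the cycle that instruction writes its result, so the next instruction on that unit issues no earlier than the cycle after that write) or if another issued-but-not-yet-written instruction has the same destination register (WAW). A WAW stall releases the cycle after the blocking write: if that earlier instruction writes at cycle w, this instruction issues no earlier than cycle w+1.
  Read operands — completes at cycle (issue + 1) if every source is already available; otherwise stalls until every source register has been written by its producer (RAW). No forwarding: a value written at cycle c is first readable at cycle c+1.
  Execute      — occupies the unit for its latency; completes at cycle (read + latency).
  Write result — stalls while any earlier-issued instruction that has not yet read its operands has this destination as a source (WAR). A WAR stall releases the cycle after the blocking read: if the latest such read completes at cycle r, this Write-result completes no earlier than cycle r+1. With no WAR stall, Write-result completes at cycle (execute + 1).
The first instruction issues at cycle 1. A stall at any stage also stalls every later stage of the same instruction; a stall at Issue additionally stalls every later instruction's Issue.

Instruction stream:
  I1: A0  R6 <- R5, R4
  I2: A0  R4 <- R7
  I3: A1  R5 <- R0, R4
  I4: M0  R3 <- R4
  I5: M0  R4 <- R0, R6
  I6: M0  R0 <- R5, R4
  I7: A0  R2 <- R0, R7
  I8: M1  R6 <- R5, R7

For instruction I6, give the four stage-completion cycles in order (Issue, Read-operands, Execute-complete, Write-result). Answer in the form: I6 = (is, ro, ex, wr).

I6 = (24, 25, 30, 31)

I1: IS=1 RO=2 EX=3 WR=4
I2: IS=5 RO=6 EX=7 WR=8  [struct: A0 busy until I1 writes@4]
I3: IS=6 RO=9 EX=11 WR=12  [RAW R4: wait I2 write@8]
I4: IS=7 RO=9 EX=14 WR=15  [RAW R4: wait I2 write@8]
I5: IS=16 RO=17 EX=22 WR=23  [struct: M0 busy until I4 writes@15]
I6: IS=24 RO=25 EX=30 WR=31  [struct: M0 busy until I5 writes@23]
I7: IS=25 RO=32 EX=33 WR=34  [RAW R0: wait I6 write@31]
I8: IS=26 RO=27 EX=32 WR=33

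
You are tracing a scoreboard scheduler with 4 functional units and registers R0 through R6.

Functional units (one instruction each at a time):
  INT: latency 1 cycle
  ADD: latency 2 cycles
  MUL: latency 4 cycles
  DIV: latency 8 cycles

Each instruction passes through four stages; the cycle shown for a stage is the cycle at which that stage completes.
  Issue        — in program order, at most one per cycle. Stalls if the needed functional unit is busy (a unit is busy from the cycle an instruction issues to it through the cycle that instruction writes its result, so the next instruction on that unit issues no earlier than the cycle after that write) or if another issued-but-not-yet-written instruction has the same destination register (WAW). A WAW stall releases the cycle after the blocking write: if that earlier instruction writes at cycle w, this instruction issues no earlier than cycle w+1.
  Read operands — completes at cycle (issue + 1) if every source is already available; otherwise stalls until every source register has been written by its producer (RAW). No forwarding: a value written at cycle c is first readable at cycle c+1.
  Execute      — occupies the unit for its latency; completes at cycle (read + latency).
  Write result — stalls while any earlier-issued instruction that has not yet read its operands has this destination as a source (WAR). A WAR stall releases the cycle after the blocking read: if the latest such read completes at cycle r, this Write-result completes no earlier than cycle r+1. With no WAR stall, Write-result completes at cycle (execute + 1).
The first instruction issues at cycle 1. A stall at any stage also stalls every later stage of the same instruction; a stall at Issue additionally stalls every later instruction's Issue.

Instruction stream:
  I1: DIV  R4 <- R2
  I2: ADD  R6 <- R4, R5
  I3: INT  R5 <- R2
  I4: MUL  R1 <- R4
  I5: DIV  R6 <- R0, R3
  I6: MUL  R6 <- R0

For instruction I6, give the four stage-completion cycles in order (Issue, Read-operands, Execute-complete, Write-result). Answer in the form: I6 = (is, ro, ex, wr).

[I1] 1/2/10/11
[I2] 2/12/14/15  (RAW R4: wait I1 write@11)
[I3] 3/4/5/13  (WAR R5: wait I2 read@12)
[I4] 4/12/16/17  (RAW R4: wait I1 write@11)
[I5] 16/17/25/26  (WAW R6: wait I2 write@15)
[I6] 27/28/32/33  (WAW R6: wait I5 write@26)

I6 = (27, 28, 32, 33)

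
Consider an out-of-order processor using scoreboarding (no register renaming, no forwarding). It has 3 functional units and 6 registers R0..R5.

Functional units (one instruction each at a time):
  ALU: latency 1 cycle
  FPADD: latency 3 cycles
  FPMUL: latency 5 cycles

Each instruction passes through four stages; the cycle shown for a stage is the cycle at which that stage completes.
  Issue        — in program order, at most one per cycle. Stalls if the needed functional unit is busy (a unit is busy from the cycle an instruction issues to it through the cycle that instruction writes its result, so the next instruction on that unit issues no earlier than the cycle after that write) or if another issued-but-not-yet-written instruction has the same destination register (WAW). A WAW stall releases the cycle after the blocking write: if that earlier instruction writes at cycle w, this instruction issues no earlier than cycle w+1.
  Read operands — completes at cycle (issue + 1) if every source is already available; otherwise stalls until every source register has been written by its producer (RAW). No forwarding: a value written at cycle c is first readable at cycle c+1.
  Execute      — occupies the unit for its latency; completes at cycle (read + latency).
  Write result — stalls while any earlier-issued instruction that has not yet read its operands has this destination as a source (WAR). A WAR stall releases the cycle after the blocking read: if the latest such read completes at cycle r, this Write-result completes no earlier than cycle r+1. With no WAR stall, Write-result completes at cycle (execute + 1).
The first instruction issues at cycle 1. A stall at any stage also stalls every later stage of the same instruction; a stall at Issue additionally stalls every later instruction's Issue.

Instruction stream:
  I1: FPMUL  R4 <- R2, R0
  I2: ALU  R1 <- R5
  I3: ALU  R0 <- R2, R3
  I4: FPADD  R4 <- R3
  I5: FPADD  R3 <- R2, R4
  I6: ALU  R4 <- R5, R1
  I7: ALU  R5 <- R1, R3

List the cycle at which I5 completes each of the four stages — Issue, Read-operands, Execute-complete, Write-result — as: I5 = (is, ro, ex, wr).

c1: I1→FPMUL
c2: I1 RO, I2→ALU
c3: I2 RO
c4: I2 EX
c5: I2 WR R1
c6: I3→ALU
c7: I1 EX, I3 RO
c8: I1 WR R4, I3 EX
c9: I3 WR R0, I4→FPADD
c10: I4 RO
c13: I4 EX
c14: I4 WR R4
c15: I5→FPADD
c16: I5 RO, I6→ALU
c17: I6 RO
c18: I6 EX
c19: I5 EX, I6 WR R4
c20: I5 WR R3, I7→ALU
c21: I7 RO
c22: I7 EX
c23: I7 WR R5

I5 = (15, 16, 19, 20)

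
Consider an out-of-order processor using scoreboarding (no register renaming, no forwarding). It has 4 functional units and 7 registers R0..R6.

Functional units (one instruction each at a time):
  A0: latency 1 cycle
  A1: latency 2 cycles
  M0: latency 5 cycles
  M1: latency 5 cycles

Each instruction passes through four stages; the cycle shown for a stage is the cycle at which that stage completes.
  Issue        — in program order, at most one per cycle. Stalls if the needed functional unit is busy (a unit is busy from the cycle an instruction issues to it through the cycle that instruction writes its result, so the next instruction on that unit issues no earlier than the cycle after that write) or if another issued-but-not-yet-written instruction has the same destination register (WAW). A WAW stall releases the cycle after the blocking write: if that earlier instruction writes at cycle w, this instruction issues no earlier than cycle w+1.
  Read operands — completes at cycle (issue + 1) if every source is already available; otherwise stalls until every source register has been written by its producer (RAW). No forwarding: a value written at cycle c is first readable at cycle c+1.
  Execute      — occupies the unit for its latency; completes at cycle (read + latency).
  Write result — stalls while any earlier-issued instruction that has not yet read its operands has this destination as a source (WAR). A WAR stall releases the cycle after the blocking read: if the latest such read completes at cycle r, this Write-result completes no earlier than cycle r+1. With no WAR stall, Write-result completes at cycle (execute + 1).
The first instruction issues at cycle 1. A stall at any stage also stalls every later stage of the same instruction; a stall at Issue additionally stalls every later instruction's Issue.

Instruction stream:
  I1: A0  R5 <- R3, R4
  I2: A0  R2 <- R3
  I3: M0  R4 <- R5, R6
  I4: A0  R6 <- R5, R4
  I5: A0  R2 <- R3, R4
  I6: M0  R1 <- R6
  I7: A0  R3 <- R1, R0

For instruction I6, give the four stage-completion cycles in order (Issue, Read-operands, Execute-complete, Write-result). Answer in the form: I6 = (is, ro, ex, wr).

I1: IS=1 RO=2 EX=3 WR=4
I2: IS=5 RO=6 EX=7 WR=8  [struct: A0 busy until I1 writes@4]
I3: IS=6 RO=7 EX=12 WR=13
I4: IS=9 RO=14 EX=15 WR=16  [struct: A0 busy until I2 writes@8; RAW R4: wait I3 write@13]
I5: IS=17 RO=18 EX=19 WR=20  [struct: A0 busy until I4 writes@16]
I6: IS=18 RO=19 EX=24 WR=25
I7: IS=21 RO=26 EX=27 WR=28  [struct: A0 busy until I5 writes@20; RAW R1: wait I6 write@25]

I6 = (18, 19, 24, 25)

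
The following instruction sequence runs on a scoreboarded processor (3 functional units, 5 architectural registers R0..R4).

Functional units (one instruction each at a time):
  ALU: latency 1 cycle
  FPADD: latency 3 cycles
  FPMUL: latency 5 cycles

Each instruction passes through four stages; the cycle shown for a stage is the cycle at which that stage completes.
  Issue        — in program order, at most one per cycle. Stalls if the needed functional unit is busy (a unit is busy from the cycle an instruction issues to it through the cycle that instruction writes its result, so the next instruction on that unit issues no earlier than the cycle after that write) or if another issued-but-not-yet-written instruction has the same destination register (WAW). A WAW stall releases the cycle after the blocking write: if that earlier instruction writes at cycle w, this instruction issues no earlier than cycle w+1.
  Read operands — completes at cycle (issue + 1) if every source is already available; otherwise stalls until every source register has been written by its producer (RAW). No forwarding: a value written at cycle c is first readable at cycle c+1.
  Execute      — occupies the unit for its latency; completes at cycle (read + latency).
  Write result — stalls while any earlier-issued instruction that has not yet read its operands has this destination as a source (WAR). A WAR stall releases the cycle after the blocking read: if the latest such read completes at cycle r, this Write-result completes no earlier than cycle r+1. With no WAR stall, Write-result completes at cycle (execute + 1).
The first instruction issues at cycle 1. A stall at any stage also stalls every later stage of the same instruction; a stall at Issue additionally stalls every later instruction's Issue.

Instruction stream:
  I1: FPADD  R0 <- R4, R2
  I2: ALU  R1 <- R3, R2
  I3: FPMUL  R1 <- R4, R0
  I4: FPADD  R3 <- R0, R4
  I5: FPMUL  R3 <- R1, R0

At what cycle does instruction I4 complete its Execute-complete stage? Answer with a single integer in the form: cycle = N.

cycle = 11

cycle 1: I1 dispatched to FPADD
cycle 2: I1 operands ready | I2 dispatched to ALU
cycle 3: I2 operands ready
cycle 4: I2 complete
cycle 5: I1 complete | R1←I2
cycle 6: R0←I1 | I3 dispatched to FPMUL
cycle 7: I3 operands ready | I4 dispatched to FPADD
cycle 8: I4 operands ready
cycle 11: I4 complete
cycle 12: I3 complete | R3←I4
cycle 13: R1←I3
cycle 14: I5 dispatched to FPMUL
cycle 15: I5 operands ready
cycle 20: I5 complete
cycle 21: R3←I5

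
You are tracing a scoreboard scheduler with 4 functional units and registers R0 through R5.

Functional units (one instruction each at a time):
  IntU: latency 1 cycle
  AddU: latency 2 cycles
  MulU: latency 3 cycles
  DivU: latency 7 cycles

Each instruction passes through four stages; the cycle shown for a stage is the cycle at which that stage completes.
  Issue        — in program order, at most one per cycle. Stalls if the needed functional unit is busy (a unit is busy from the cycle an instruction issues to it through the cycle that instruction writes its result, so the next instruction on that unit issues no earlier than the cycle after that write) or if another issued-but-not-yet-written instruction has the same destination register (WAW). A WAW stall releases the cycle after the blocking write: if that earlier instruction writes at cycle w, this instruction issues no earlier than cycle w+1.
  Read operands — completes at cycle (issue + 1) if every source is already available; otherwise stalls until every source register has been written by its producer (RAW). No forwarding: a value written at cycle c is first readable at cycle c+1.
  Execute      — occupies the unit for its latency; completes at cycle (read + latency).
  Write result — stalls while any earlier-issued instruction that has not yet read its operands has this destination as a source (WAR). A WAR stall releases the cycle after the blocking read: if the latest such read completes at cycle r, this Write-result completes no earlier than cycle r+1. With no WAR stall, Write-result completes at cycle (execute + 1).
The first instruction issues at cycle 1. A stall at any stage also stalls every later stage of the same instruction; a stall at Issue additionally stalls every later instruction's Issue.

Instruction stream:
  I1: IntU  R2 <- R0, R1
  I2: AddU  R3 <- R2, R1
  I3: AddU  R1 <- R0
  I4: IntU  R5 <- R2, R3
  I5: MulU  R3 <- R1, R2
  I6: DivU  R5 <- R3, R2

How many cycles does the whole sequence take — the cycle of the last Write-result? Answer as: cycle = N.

cycle = 27

  I1 | 1 | 2 | 3 | 4
  I2 | 2 | 5 | 7 | 8   RAW R2: wait I1 write@4
  I3 | 9 | 10 | 12 | 13   struct: AddU busy until I2 writes@8
  I4 | 10 | 11 | 12 | 13
  I5 | 11 | 14 | 17 | 18   RAW R1: wait I3 write@13
  I6 | 14 | 19 | 26 | 27   WAW R5: wait I4 write@13 · RAW R3: wait I5 write@18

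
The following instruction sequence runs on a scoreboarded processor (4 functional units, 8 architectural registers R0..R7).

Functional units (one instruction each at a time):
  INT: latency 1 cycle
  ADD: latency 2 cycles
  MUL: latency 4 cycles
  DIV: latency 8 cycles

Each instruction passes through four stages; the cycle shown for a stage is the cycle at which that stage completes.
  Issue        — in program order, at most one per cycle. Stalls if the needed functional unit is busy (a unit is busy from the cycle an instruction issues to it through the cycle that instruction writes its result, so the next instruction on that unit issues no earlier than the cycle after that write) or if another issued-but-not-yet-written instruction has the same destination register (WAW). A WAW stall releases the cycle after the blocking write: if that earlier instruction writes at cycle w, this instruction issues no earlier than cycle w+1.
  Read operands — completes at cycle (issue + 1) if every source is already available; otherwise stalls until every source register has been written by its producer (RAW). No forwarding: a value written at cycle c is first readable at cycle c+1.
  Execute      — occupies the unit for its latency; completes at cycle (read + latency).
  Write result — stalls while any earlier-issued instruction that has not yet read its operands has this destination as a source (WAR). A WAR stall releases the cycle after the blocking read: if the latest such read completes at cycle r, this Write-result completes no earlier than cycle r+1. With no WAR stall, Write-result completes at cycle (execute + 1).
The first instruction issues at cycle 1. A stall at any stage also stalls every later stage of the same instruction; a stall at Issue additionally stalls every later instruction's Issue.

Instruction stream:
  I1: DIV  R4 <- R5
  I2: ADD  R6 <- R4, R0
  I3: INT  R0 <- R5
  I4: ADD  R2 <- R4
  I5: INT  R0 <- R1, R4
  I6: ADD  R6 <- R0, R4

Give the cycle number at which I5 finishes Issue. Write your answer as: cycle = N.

[1] I1 issues→DIV
[2] I1 reads · I2 issues→ADD
[3] I3 issues→INT
[4] I3 reads
[5] I3 exec-done
[10] I1 exec-done
[11] I1 writes R4
[12] I2 reads
[13] I3 writes R0
[14] I2 exec-done
[15] I2 writes R6
[16] I4 issues→ADD
[17] I4 reads · I5 issues→INT
[18] I5 reads
[19] I4 exec-done · I5 exec-done
[20] I4 writes R2 · I5 writes R0
[21] I6 issues→ADD
[22] I6 reads
[24] I6 exec-done
[25] I6 writes R6

cycle = 17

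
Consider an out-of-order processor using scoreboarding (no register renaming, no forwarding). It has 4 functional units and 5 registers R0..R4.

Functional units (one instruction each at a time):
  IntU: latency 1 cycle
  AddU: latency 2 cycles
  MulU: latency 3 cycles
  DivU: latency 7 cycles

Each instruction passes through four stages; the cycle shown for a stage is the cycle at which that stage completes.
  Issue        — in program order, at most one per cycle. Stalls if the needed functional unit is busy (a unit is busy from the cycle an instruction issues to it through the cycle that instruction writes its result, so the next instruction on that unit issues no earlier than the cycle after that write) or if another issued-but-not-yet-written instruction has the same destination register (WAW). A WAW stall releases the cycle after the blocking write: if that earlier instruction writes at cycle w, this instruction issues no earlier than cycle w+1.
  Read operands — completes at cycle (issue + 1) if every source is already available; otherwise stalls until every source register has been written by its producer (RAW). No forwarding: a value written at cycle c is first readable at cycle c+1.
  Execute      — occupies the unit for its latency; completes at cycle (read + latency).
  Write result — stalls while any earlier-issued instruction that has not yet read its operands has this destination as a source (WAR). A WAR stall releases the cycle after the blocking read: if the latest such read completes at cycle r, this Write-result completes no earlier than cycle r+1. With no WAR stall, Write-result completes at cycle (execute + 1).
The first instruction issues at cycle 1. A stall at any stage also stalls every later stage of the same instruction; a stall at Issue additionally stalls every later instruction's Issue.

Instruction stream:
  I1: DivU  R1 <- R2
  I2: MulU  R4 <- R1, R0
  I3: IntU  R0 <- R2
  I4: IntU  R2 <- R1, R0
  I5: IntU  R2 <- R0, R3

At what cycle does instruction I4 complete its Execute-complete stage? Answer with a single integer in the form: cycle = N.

cycle = 15

t=1  issue I1 (DivU)
t=2  I1 read-ops; issue I2 (MulU)
t=3  issue I3 (IntU)
t=4  I3 read-ops
t=5  I3 finished on IntU
t=9  I1 finished on DivU
t=10  I1→R1
t=11  I2 read-ops
t=12  I3→R0
t=13  issue I4 (IntU)
t=14  I2 finished on MulU; I4 read-ops
t=15  I2→R4; I4 finished on IntU
t=16  I4→R2
t=17  issue I5 (IntU)
t=18  I5 read-ops
t=19  I5 finished on IntU
t=20  I5→R2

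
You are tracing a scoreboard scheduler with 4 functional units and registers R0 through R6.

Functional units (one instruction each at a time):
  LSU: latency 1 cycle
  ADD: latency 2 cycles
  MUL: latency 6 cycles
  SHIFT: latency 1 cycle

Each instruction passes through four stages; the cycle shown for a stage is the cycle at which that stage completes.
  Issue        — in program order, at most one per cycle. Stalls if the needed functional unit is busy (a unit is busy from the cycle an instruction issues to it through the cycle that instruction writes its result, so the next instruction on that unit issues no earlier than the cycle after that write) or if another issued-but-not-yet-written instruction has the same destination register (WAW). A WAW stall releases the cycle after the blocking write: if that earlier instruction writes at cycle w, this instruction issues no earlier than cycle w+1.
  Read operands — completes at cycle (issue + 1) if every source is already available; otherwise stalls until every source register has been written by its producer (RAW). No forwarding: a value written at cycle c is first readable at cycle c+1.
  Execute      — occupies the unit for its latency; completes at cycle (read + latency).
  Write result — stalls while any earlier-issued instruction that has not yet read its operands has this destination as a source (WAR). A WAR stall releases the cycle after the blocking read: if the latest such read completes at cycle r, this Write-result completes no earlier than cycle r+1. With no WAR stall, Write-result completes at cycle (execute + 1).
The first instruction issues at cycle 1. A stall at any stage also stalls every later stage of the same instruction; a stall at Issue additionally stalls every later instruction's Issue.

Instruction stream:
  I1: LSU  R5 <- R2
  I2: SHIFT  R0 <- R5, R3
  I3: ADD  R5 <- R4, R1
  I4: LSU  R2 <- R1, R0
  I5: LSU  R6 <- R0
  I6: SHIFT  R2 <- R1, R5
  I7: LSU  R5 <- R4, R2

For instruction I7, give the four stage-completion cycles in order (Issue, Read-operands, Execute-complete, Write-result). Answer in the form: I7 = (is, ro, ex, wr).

I1: IS=1 RO=2 EX=3 WR=4
I2: IS=2 RO=5 EX=6 WR=7  [RAW R5: wait I1 write@4]
I3: IS=5 RO=6 EX=8 WR=9  [WAW R5: wait I1 write@4]
I4: IS=6 RO=8 EX=9 WR=10  [RAW R0: wait I2 write@7]
I5: IS=11 RO=12 EX=13 WR=14  [struct: LSU busy until I4 writes@10]
I6: IS=12 RO=13 EX=14 WR=15
I7: IS=15 RO=16 EX=17 WR=18  [struct: LSU busy until I5 writes@14]

I7 = (15, 16, 17, 18)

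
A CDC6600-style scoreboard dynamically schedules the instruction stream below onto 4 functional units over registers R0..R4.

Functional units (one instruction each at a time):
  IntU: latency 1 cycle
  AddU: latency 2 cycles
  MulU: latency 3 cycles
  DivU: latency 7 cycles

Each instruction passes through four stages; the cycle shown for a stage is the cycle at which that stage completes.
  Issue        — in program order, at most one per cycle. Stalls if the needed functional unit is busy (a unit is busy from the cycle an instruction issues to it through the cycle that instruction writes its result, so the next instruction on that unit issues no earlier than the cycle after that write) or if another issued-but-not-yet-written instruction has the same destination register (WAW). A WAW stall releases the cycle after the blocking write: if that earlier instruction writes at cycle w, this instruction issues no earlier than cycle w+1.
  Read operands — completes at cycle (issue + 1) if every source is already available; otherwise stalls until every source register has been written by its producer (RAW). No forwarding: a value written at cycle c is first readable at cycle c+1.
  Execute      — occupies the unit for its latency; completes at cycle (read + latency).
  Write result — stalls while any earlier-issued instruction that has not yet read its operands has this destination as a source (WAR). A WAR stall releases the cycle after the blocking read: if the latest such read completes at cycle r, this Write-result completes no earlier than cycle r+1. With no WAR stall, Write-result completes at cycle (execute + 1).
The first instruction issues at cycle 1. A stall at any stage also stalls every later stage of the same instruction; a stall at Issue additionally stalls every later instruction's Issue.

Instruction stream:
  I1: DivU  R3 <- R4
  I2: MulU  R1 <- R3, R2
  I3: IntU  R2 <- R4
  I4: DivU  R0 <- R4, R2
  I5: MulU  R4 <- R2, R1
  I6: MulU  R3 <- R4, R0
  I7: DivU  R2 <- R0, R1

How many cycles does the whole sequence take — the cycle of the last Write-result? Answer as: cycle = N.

t=1  I1 dispatched to DivU
t=2  I1 operands ready; I2 dispatched to MulU
t=3  I3 dispatched to IntU
t=4  I3 operands ready
t=5  I3 complete
t=9  I1 complete
t=10  R3←I1
t=11  I2 operands ready; I4 dispatched to DivU
t=12  R2←I3
t=13  I4 operands ready
t=14  I2 complete
t=15  R1←I2
t=16  I5 dispatched to MulU
t=17  I5 operands ready
t=20  I4 complete; I5 complete
t=21  R0←I4; R4←I5
t=22  I6 dispatched to MulU
t=23  I6 operands ready; I7 dispatched to DivU
t=24  I7 operands ready
t=26  I6 complete
t=27  R3←I6
t=31  I7 complete
t=32  R2←I7

cycle = 32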